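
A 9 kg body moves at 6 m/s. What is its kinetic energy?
KE = ½mv² = ½(9)(6)² = 162.0 J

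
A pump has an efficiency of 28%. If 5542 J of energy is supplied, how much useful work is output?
W_out = η·W_in = 0.28·5542 = 1551.76 J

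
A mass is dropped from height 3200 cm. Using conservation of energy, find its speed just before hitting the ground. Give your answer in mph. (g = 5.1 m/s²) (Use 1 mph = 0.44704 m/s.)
Convert to SI: h = 32.0 m
mgh = ½mv² ⇒ v = √(2gh) = √(2·5.1·32.0) = 18.0665 m/s = 40.41 mph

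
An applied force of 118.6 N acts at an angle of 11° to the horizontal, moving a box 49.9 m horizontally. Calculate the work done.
W = F·d·cosθ = (118.6)(49.9)cos(11°) = 5809 J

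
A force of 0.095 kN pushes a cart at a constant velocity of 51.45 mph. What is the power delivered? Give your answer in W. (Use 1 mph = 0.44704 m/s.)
Convert to SI: F = 95.0 N, v = 23.0002 m/s
P = Fv = (95.0)(23.0002) = 2185 W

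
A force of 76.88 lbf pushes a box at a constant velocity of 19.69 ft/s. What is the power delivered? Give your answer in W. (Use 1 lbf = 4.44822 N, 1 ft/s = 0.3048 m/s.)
Convert to SI: F = 341.979 N, v = 6.00151 m/s
P = Fv = (341.979)(6.00151) = 2052 W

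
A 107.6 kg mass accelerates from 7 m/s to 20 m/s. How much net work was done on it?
W = ΔKE = ½m(v₂² − v₁²) = ½(107.6)(20² − 7²) = 18883.8 J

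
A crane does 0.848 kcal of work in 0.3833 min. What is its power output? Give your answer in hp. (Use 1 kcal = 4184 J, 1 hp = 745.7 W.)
Convert to SI: W = 3548.03 J, t = 22.998 s
P = W/t = 3548.03/22.998 = 154.276 W = 0.2069 hp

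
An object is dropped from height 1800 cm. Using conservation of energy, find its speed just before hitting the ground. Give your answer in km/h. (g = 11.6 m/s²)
Convert to SI: h = 18.0 m
mgh = ½mv² ⇒ v = √(2gh) = √(2·11.6·18.0) = 20.4353 m/s = 73.57 km/h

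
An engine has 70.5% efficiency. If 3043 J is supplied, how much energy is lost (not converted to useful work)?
W_lost = W_in(1 − η) = 3043·(1 − 0.705) = 897.7 J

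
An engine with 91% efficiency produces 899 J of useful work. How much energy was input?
W_in = W_out/η = 899/0.91 = 987.9 J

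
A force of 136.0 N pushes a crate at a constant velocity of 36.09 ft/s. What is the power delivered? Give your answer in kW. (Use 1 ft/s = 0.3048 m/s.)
Convert to SI: F = 136.0 N, v = 11.0002 m/s
P = Fv = (136.0)(11.0002) = 1496.03 W = 1.496 kW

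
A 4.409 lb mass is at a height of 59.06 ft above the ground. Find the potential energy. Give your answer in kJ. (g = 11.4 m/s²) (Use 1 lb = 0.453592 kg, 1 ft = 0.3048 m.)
Convert to SI: m = 1.99989 kg, h = 18.0015 m
PE = mgh = (1.99989)(11.4)(18.0015) = 410.411 J = 0.4104 kJ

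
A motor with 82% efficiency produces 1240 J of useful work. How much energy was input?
W_in = W_out/η = 1240/0.82 = 1512 J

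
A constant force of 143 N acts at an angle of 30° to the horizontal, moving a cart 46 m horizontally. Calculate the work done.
W = F·d·cosθ = (143)(46)cos(30°) = 5697 J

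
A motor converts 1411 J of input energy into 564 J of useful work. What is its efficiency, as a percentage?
η = W_out/W_in = 564/1411 = 39.97%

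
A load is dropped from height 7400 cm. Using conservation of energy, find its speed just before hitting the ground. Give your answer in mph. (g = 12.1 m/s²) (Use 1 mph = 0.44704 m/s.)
Convert to SI: h = 74.0 m
mgh = ½mv² ⇒ v = √(2gh) = √(2·12.1·74.0) = 42.3178 m/s = 94.66 mph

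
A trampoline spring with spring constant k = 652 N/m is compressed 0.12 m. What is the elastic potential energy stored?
PE = ½kx² = ½(652)(0.12)² = 4.694 J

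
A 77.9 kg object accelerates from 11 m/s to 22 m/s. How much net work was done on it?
W = ΔKE = ½m(v₂² − v₁²) = ½(77.9)(22² − 11²) = 14138.85 J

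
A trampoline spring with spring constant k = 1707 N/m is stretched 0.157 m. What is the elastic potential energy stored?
PE = ½kx² = ½(1707)(0.157)² = 21.04 J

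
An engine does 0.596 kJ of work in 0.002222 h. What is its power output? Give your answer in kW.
Convert to SI: W = 596.0 J, t = 7.9992 s
P = W/t = 596.0/7.9992 = 74.5075 W = 0.07451 kW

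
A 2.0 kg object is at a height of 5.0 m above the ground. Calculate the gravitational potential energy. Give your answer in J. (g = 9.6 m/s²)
PE = mgh = (2.0)(9.6)(5.0) = 96.0 J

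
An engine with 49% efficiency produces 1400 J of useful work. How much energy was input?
W_in = W_out/η = 1400/0.49 = 2857 J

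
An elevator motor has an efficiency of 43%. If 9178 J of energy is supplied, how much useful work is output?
W_out = η·W_in = 0.43·9178 = 3946.54 J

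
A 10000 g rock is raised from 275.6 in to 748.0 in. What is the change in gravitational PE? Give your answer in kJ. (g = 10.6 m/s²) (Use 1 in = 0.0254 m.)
Convert to SI: m = 10.0 kg, Δh = 11.999 m
ΔPE = mgΔh = (10.0)(10.6)(11.999) = 1271.89 J = 1.272 kJ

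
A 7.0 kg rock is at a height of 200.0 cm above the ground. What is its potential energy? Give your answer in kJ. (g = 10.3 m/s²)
Convert to SI: m = 7.0 kg, h = 2.0 m
PE = mgh = (7.0)(10.3)(2.0) = 144.2 J = 0.1442 kJ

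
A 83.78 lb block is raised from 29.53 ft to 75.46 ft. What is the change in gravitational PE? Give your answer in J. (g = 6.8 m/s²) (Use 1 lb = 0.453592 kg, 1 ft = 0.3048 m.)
Convert to SI: m = 38.0019 kg, Δh = 13.9995 m
ΔPE = mgΔh = (38.0019)(6.8)(13.9995) = 3618 J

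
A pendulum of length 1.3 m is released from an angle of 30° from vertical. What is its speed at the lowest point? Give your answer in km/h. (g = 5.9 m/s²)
h = L(1 − cosθ) = 1.3(1 − cos30°) = 0.174167 m
v = √(2gh) = √(2·5.9·0.174167) = 1.43359 m/s = 5.161 km/h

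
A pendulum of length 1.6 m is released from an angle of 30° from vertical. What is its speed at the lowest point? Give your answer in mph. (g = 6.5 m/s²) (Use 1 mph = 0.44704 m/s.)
h = L(1 − cosθ) = 1.6(1 − cos30°) = 0.214359 m
v = √(2gh) = √(2·6.5·0.214359) = 1.66933 m/s = 3.734 mph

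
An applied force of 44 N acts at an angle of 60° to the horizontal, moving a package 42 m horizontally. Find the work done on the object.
W = F·d·cosθ = (44)(42)cos(60°) = 924.0 J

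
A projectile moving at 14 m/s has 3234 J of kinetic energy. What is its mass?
m = 2·KE/v² = 2·3234/(14)² = 33.0 kg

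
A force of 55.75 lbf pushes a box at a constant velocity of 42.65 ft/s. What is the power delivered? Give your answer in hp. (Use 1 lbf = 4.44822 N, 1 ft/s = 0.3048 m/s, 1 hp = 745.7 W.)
Convert to SI: F = 247.988 N, v = 12.9997 m/s
P = Fv = (247.988)(12.9997) = 3223.78 W = 4.323 hp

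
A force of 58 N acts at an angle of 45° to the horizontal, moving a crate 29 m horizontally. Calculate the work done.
W = F·d·cosθ = (58)(29)cos(45°) = 1189 J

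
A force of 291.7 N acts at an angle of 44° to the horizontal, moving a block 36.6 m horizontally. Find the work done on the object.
W = F·d·cosθ = (291.7)(36.6)cos(44°) = 7680 J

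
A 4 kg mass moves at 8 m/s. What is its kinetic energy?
KE = ½mv² = ½(4)(8)² = 128.0 J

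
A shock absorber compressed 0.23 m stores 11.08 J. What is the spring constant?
k = 2·PE/x² = 2·11.08/(0.23)² = 418.9 N/m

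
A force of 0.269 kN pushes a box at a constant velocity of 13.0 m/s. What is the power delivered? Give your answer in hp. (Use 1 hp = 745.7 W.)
Convert to SI: F = 269.0 N, v = 13.0 m/s
P = Fv = (269.0)(13.0) = 3497.0 W = 4.69 hp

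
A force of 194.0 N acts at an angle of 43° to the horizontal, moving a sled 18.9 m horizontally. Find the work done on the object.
W = F·d·cosθ = (194.0)(18.9)cos(43°) = 2682 J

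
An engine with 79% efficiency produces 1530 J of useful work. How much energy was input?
W_in = W_out/η = 1530/0.79 = 1937 J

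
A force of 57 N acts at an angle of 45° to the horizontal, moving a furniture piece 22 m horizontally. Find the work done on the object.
W = F·d·cosθ = (57)(22)cos(45°) = 886.7 J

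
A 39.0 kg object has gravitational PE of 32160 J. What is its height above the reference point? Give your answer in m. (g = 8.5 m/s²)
h = PE/(mg) = 32160.0/(39.0·8.5) = 97.01 m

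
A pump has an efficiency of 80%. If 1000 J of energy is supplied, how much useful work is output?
W_out = η·W_in = 0.8·1000 = 800.0 J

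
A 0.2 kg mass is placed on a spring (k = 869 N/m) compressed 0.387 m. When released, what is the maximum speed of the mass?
½kx² = ½mv² ⇒ v = x√(k/m) = (0.387)√(869/0.2) = 25.51 m/s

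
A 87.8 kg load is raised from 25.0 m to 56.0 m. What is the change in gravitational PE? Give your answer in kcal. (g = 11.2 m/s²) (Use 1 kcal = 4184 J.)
ΔPE = mgΔh = (87.8)(11.2)(31.0) = 30484.2 J = 7.286 kcal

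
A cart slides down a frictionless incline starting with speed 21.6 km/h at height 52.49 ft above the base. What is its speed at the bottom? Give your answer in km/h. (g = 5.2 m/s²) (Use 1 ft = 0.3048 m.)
Convert to SI: v₀ = 6.0 m/s, h = 15.999 m
½mv₀² + mgh = ½mv² ⇒ v = √(v₀² + 2gh) = √(6.0² + 2·5.2·15.999) = 14.22635 m/s = 51.21 km/h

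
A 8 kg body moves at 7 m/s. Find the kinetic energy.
KE = ½mv² = ½(8)(7)² = 196.0 J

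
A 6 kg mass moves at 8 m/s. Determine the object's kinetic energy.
KE = ½mv² = ½(6)(8)² = 192.0 J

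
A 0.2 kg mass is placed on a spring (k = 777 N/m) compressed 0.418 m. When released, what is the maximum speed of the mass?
½kx² = ½mv² ⇒ v = x√(k/m) = (0.418)√(777/0.2) = 26.05 m/s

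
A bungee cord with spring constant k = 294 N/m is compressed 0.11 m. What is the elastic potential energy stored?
PE = ½kx² = ½(294)(0.11)² = 1.779 J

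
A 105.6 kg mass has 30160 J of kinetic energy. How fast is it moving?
v = √(2·KE/m) = √(2·30160/105.6) = 23.9 m/s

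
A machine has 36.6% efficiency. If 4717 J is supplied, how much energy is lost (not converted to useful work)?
W_lost = W_in(1 − η) = 4717·(1 − 0.366) = 2991 J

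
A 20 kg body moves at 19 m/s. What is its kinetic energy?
KE = ½mv² = ½(20)(19)² = 3610.0 J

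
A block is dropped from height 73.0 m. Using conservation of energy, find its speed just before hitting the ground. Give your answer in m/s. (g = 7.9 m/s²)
mgh = ½mv² ⇒ v = √(2gh) = √(2·7.9·73.0) = 33.96 m/s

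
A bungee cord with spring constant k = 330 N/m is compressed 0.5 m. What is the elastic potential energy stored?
PE = ½kx² = ½(330)(0.5)² = 41.25 J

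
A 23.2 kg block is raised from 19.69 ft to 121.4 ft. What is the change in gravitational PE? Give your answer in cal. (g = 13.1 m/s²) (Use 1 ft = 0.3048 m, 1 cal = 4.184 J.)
Convert to SI: m = 23.2 kg, Δh = 31.0012 m
ΔPE = mgΔh = (23.2)(13.1)(31.0012) = 9421.89 J = 2252 cal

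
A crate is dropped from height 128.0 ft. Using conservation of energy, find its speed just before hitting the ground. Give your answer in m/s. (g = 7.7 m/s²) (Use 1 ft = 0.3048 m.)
Convert to SI: h = 39.0144 m
mgh = ½mv² ⇒ v = √(2gh) = √(2·7.7·39.0144) = 24.51 m/s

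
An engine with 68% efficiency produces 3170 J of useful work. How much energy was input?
W_in = W_out/η = 3170/0.68 = 4662 J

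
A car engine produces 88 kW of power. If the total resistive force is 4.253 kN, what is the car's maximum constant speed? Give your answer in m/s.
Convert to SI: F = 4253.0 N
P = Fv ⇒ v = P/F = 88000 W/4253.0 N = 20.69 m/s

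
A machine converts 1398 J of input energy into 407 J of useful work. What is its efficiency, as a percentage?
η = W_out/W_in = 407/1398 = 29.11%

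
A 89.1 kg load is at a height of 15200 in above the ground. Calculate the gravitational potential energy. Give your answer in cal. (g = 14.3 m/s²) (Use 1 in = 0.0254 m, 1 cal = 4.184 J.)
Convert to SI: m = 89.1 kg, h = 386.08 m
PE = mgh = (89.1)(14.3)(386.08) = 491916 J = 117600 cal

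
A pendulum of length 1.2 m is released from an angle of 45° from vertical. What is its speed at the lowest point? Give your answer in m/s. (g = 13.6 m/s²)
h = L(1 − cosθ) = 1.2(1 − cos45°) = 0.351472 m
v = √(2gh) = √(2·13.6·0.351472) = 3.092 m/s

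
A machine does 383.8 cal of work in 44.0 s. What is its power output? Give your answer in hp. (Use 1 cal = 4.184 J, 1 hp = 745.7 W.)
Convert to SI: W = 1605.82 J, t = 44.0 s
P = W/t = 1605.82/44.0 = 36.4959 W = 0.04894 hp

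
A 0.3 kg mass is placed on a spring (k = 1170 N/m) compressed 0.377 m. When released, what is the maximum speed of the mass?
½kx² = ½mv² ⇒ v = x√(k/m) = (0.377)√(1170/0.3) = 23.54 m/s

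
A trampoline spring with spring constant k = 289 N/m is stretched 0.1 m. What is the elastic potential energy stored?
PE = ½kx² = ½(289)(0.1)² = 1.445 J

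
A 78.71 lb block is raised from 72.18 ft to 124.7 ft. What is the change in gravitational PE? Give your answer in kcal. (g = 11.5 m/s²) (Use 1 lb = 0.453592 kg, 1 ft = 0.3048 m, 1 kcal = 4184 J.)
Convert to SI: m = 35.7022 kg, Δh = 16.0081 m
ΔPE = mgΔh = (35.7022)(11.5)(16.0081) = 6572.53 J = 1.571 kcal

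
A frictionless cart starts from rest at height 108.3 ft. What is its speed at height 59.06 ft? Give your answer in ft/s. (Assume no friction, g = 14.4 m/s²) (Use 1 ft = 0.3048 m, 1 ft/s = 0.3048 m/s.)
Convert to SI: h₁−h₂ = 15.0084 m
mgh₁ = mgh₂ + ½mv² ⇒ v = √(2g(h₁−h₂)) = √(2·14.4·15.0084) = 20.7904 m/s = 68.21 ft/s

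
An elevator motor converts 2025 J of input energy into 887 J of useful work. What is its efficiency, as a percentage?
η = W_out/W_in = 887/2025 = 43.8%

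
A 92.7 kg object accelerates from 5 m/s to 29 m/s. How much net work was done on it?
W = ΔKE = ½m(v₂² − v₁²) = ½(92.7)(29² − 5²) = 37821.6 J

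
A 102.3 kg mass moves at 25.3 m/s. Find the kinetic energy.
KE = ½mv² = ½(102.3)(25.3)² = 32740 J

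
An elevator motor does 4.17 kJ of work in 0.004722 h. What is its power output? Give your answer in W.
Convert to SI: W = 4170.0 J, t = 16.9992 s
P = W/t = 4170.0/16.9992 = 245.3 W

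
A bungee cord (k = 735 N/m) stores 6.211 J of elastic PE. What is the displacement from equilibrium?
x = √(2·PE/k) = √(2·6.211/735) = 0.13 m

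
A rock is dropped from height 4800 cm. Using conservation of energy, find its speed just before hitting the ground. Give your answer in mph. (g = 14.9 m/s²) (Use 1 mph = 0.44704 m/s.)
Convert to SI: h = 48.0 m
mgh = ½mv² ⇒ v = √(2gh) = √(2·14.9·48.0) = 37.8206 m/s = 84.6 mph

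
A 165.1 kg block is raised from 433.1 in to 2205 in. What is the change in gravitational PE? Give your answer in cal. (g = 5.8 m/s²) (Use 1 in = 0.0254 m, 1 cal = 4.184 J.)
Convert to SI: m = 165.1 kg, Δh = 45.0063 m
ΔPE = mgΔh = (165.1)(5.8)(45.0063) = 43097.1 J = 10300 cal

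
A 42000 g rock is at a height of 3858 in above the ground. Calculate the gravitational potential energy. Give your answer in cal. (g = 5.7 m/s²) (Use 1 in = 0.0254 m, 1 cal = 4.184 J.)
Convert to SI: m = 42.0 kg, h = 97.9932 m
PE = mgh = (42.0)(5.7)(97.9932) = 23459.6 J = 5607 cal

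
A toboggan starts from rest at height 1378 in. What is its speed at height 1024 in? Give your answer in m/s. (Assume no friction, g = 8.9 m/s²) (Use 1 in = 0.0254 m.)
Convert to SI: h₁−h₂ = 8.9916 m
mgh₁ = mgh₂ + ½mv² ⇒ v = √(2g(h₁−h₂)) = √(2·8.9·8.9916) = 12.65 m/s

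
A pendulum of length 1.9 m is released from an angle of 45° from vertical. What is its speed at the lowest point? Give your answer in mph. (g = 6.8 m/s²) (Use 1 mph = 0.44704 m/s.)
h = L(1 − cosθ) = 1.9(1 − cos45°) = 0.556497 m
v = √(2gh) = √(2·6.8·0.556497) = 2.75107 m/s = 6.154 mph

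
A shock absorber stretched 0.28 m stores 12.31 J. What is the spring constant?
k = 2·PE/x² = 2·12.31/(0.28)² = 314.0 N/m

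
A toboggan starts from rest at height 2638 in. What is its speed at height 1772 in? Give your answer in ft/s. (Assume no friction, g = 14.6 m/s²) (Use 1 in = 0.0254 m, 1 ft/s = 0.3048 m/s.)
Convert to SI: h₁−h₂ = 21.9964 m
mgh₁ = mgh₂ + ½mv² ⇒ v = √(2g(h₁−h₂)) = √(2·14.6·21.9964) = 25.3435 m/s = 83.15 ft/s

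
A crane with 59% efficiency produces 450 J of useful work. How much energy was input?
W_in = W_out/η = 450/0.59 = 762.7 J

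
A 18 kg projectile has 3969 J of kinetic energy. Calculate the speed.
v = √(2·KE/m) = √(2·3969/18) = 21.0 m/s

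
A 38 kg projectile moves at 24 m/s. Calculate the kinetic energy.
KE = ½mv² = ½(38)(24)² = 10944.0 J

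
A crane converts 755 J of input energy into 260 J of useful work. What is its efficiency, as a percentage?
η = W_out/W_in = 260/755 = 34.44%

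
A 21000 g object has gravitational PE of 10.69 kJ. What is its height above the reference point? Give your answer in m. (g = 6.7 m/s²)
Convert to SI: m = 21.0 kg, PE = 10690.0 J
h = PE/(mg) = 10690.0/(21.0·6.7) = 75.98 m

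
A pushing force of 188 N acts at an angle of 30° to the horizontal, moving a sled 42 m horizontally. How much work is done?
W = F·d·cosθ = (188)(42)cos(30°) = 6838 J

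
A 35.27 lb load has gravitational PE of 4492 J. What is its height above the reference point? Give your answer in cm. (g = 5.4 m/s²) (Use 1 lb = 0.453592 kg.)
Convert to SI: m = 15.9982 kg, PE = 4492.0 J
h = PE/(mg) = 4492.0/(15.9982·5.4) = 51.9966 m = 5200 cm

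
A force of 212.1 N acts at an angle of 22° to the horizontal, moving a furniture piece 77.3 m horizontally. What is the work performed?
W = F·d·cosθ = (212.1)(77.3)cos(22°) = 15200 J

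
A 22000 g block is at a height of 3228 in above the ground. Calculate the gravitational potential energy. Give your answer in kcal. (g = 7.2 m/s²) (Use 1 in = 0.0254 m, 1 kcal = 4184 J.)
Convert to SI: m = 22.0 kg, h = 81.9912 m
PE = mgh = (22.0)(7.2)(81.9912) = 12987.4 J = 3.104 kcal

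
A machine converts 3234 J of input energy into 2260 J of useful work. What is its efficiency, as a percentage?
η = W_out/W_in = 2260/3234 = 69.88%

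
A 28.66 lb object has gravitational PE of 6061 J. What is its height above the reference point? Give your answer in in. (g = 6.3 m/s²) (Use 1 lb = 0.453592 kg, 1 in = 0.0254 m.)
Convert to SI: m = 12.9999 kg, PE = 6061.0 J
h = PE/(mg) = 6061.0/(12.9999·6.3) = 74.0052 m = 2914 in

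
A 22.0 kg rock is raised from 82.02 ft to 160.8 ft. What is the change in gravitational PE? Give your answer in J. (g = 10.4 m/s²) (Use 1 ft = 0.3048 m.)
Convert to SI: m = 22.0 kg, Δh = 24.0121 m
ΔPE = mgΔh = (22.0)(10.4)(24.0121) = 5494 J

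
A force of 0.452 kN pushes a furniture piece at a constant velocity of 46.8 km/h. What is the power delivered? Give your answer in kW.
Convert to SI: F = 452.0 N, v = 13.0 m/s
P = Fv = (452.0)(13.0) = 5876.0 W = 5.876 kW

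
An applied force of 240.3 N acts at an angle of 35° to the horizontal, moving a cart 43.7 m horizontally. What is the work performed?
W = F·d·cosθ = (240.3)(43.7)cos(35°) = 8602 J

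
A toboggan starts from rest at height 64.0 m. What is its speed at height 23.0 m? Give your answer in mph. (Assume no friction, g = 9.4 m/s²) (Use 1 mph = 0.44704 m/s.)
mgh₁ = mgh₂ + ½mv² ⇒ v = √(2g(h₁−h₂)) = √(2·9.4·41.0) = 27.7633 m/s = 62.1 mph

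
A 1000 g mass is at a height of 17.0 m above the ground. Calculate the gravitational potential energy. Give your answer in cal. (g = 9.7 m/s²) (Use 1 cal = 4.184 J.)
Convert to SI: m = 1.0 kg, h = 17.0 m
PE = mgh = (1.0)(9.7)(17.0) = 164.9 J = 39.41 cal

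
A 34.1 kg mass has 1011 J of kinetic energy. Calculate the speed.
v = √(2·KE/m) = √(2·1011/34.1) = 7.7 m/s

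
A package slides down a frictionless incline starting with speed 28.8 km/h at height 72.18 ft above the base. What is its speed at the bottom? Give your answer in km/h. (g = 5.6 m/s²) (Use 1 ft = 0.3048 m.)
Convert to SI: v₀ = 8.0 m/s, h = 22.0005 m
½mv₀² + mgh = ½mv² ⇒ v = √(v₀² + 2gh) = √(8.0² + 2·5.6·22.0005) = 17.6183 m/s = 63.43 km/h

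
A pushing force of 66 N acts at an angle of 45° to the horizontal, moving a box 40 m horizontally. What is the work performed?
W = F·d·cosθ = (66)(40)cos(45°) = 1867 J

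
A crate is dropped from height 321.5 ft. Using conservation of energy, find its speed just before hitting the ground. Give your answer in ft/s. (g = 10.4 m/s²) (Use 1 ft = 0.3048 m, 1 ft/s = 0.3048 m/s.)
Convert to SI: h = 97.9932 m
mgh = ½mv² ⇒ v = √(2gh) = √(2·10.4·97.9932) = 45.1471 m/s = 148.1 ft/s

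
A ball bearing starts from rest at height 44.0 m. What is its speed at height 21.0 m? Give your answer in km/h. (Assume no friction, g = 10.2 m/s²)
mgh₁ = mgh₂ + ½mv² ⇒ v = √(2g(h₁−h₂)) = √(2·10.2·23.0) = 21.661 m/s = 77.98 km/h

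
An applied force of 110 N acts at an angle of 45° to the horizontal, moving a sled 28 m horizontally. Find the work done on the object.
W = F·d·cosθ = (110)(28)cos(45°) = 2178 J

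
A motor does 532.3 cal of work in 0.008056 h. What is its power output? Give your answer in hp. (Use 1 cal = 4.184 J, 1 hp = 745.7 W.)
Convert to SI: W = 2227.14 J, t = 29.0016 s
P = W/t = 2227.14/29.0016 = 76.7938 W = 0.103 hp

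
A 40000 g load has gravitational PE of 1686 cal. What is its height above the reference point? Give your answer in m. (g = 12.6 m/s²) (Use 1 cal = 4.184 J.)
Convert to SI: m = 40.0 kg, PE = 7054.22 J
h = PE/(mg) = 7054.22/(40.0·12.6) = 14.0 m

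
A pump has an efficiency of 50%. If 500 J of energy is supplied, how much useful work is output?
W_out = η·W_in = 0.5·500 = 250.0 J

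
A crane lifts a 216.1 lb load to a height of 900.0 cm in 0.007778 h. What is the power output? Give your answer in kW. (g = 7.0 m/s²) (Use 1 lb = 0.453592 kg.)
Convert to SI: m = 98.0212 kg, h = 9.0 m, t = 28.0008 s
P = mgh/t = (98.0212)(7.0)(9.0)/28.0008 = 220.541 W = 0.2205 kW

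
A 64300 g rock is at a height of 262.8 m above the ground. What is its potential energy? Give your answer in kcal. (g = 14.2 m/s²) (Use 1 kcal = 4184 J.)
Convert to SI: m = 64.3 kg, h = 262.8 m
PE = mgh = (64.3)(14.2)(262.8) = 239952 J = 57.35 kcal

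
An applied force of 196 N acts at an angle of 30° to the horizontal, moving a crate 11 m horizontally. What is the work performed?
W = F·d·cosθ = (196)(11)cos(30°) = 1867 J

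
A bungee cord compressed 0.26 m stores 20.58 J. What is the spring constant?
k = 2·PE/x² = 2·20.58/(0.26)² = 608.9 N/m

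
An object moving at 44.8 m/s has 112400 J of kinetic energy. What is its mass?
m = 2·KE/v² = 2·112400/(44.8)² = 112.0 kg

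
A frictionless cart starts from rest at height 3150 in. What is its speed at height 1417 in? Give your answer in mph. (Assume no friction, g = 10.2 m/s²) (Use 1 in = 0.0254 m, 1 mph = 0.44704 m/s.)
Convert to SI: h₁−h₂ = 44.0182 m
mgh₁ = mgh₂ + ½mv² ⇒ v = √(2g(h₁−h₂)) = √(2·10.2·44.0182) = 29.9662 m/s = 67.03 mph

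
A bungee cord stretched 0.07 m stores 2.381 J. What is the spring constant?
k = 2·PE/x² = 2·2.381/(0.07)² = 971.8 N/m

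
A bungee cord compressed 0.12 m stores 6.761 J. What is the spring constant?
k = 2·PE/x² = 2·6.761/(0.12)² = 939.0 N/m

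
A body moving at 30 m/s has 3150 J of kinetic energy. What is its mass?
m = 2·KE/v² = 2·3150/(30)² = 7.0 kg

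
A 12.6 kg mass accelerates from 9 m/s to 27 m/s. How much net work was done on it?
W = ΔKE = ½m(v₂² − v₁²) = ½(12.6)(27² − 9²) = 4082.4 J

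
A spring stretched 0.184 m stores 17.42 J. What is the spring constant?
k = 2·PE/x² = 2·17.42/(0.184)² = 1029 N/m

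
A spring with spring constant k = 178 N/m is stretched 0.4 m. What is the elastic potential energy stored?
PE = ½kx² = ½(178)(0.4)² = 14.24 J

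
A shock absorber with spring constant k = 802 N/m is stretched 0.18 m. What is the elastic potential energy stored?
PE = ½kx² = ½(802)(0.18)² = 12.99 J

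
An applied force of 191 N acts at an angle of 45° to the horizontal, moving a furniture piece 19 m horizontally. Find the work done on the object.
W = F·d·cosθ = (191)(19)cos(45°) = 2566 J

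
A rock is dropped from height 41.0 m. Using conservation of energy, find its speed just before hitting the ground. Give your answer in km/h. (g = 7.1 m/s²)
mgh = ½mv² ⇒ v = √(2gh) = √(2·7.1·41.0) = 24.1288 m/s = 86.86 km/h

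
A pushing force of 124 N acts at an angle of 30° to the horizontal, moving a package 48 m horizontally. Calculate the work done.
W = F·d·cosθ = (124)(48)cos(30°) = 5155 J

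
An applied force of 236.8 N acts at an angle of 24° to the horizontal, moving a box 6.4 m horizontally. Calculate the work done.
W = F·d·cosθ = (236.8)(6.4)cos(24°) = 1384 J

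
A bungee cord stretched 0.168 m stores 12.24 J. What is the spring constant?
k = 2·PE/x² = 2·12.24/(0.168)² = 867.3 N/m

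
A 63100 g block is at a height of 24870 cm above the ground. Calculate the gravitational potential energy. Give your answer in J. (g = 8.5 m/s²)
Convert to SI: m = 63.1 kg, h = 248.7 m
PE = mgh = (63.1)(8.5)(248.7) = 133400 J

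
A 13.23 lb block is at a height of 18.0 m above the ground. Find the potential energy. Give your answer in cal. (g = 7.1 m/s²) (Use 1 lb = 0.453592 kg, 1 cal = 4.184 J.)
Convert to SI: m = 6.00102 kg, h = 18.0 m
PE = mgh = (6.00102)(7.1)(18.0) = 766.931 J = 183.3 cal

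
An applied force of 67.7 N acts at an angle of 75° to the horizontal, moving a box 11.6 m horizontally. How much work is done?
W = F·d·cosθ = (67.7)(11.6)cos(75°) = 203.3 J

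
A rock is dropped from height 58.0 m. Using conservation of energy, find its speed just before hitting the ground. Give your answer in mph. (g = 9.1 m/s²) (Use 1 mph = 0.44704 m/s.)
mgh = ½mv² ⇒ v = √(2gh) = √(2·9.1·58.0) = 32.49 m/s = 72.68 mph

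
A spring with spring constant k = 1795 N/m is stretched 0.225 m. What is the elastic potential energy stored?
PE = ½kx² = ½(1795)(0.225)² = 45.44 J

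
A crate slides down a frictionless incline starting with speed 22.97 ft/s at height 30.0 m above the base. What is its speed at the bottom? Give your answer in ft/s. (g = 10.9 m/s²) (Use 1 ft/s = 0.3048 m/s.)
Convert to SI: v₀ = 7.00126 m/s, h = 30.0 m
½mv₀² + mgh = ½mv² ⇒ v = √(v₀² + 2gh) = √(7.00126² + 2·10.9·30.0) = 26.5145 m/s = 86.99 ft/s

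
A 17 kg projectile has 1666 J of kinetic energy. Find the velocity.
v = √(2·KE/m) = √(2·1666/17) = 14.0 m/s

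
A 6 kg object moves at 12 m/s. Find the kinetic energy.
KE = ½mv² = ½(6)(12)² = 432.0 J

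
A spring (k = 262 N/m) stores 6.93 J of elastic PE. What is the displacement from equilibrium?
x = √(2·PE/k) = √(2·6.93/262) = 0.23 m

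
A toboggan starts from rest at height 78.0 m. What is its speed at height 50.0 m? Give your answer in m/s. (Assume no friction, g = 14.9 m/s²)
mgh₁ = mgh₂ + ½mv² ⇒ v = √(2g(h₁−h₂)) = √(2·14.9·28.0) = 28.89 m/s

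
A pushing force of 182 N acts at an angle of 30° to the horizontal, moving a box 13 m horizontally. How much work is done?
W = F·d·cosθ = (182)(13)cos(30°) = 2049 J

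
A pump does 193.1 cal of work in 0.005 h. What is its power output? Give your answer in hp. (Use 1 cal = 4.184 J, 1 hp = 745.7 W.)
Convert to SI: W = 807.93 J, t = 18.0 s
P = W/t = 807.93/18.0 = 44.885 W = 0.06019 hp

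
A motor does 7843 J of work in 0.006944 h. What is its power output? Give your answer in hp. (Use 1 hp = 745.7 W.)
Convert to SI: W = 7843.0 J, t = 24.9984 s
P = W/t = 7843.0/24.9984 = 313.74 W = 0.4207 hp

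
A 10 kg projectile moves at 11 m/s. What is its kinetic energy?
KE = ½mv² = ½(10)(11)² = 605.0 J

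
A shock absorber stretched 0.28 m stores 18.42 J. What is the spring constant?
k = 2·PE/x² = 2·18.42/(0.28)² = 469.9 N/m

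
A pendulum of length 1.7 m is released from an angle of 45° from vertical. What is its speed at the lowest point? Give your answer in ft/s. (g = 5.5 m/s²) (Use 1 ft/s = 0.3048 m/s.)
h = L(1 − cosθ) = 1.7(1 − cos45°) = 0.497918 m
v = √(2gh) = √(2·5.5·0.497918) = 2.34032 m/s = 7.678 ft/s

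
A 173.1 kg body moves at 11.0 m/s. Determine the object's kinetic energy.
KE = ½mv² = ½(173.1)(11.0)² = 10470 J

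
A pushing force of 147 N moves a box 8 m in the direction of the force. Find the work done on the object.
W = F·d = (147)(8) = 1176 J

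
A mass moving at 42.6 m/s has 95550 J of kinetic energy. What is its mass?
m = 2·KE/v² = 2·95550/(42.6)² = 105.3 kg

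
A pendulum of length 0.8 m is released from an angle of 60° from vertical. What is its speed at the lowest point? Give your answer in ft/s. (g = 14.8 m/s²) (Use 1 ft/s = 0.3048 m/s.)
h = L(1 − cosθ) = 0.8(1 − cos60°) = 0.4 m
v = √(2gh) = √(2·14.8·0.4) = 3.44093 m/s = 11.29 ft/s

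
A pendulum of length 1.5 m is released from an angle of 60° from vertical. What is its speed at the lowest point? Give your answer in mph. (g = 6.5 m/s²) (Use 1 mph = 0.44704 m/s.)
h = L(1 − cosθ) = 1.5(1 − cos60°) = 0.75 m
v = √(2gh) = √(2·6.5·0.75) = 3.1225 m/s = 6.985 mph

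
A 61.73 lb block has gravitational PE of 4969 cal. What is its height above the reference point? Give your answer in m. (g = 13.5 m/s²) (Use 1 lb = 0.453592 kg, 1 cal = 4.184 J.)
Convert to SI: m = 28.0002 kg, PE = 20790.3 J
h = PE/(mg) = 20790.3/(28.0002·13.5) = 55.0 m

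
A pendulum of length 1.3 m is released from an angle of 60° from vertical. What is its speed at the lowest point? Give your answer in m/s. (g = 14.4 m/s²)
h = L(1 − cosθ) = 1.3(1 − cos60°) = 0.65 m
v = √(2gh) = √(2·14.4·0.65) = 4.327 m/s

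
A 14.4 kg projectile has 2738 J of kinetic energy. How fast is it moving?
v = √(2·KE/m) = √(2·2738/14.4) = 19.5 m/s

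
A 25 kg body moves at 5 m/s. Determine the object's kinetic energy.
KE = ½mv² = ½(25)(5)² = 312.5 J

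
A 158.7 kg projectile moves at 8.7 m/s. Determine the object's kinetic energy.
KE = ½mv² = ½(158.7)(8.7)² = 6006 J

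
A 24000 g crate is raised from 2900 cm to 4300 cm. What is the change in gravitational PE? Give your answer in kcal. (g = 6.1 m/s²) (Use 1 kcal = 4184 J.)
Convert to SI: m = 24.0 kg, Δh = 14.0 m
ΔPE = mgΔh = (24.0)(6.1)(14.0) = 2049.6 J = 0.4899 kcal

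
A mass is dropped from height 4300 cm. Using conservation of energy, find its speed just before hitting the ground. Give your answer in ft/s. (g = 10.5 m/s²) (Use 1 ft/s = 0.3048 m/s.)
Convert to SI: h = 43.0 m
mgh = ½mv² ⇒ v = √(2gh) = √(2·10.5·43.0) = 30.05 m/s = 98.59 ft/s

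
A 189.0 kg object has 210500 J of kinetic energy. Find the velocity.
v = √(2·KE/m) = √(2·210500/189.0) = 47.2 m/s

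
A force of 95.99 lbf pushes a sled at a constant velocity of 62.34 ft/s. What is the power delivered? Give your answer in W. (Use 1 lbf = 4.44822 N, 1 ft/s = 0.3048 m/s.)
Convert to SI: F = 426.985 N, v = 19.0012 m/s
P = Fv = (426.985)(19.0012) = 8113 W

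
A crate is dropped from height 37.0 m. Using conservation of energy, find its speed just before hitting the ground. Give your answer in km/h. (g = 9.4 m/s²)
mgh = ½mv² ⇒ v = √(2gh) = √(2·9.4·37.0) = 26.3742 m/s = 94.95 km/h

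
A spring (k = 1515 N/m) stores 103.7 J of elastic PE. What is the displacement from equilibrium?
x = √(2·PE/k) = √(2·103.7/1515) = 0.37 m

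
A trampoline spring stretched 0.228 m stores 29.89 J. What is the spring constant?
k = 2·PE/x² = 2·29.89/(0.228)² = 1150 N/m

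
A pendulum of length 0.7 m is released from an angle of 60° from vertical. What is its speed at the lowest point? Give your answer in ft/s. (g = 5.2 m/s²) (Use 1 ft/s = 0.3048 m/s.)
h = L(1 − cosθ) = 0.7(1 − cos60°) = 0.35 m
v = √(2gh) = √(2·5.2·0.35) = 1.90788 m/s = 6.259 ft/s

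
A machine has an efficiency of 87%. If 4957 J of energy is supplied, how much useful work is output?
W_out = η·W_in = 0.87·4957 = 4312.59 J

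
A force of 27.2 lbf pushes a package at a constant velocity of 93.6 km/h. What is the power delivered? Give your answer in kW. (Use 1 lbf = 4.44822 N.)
Convert to SI: F = 120.992 N, v = 26.0 m/s
P = Fv = (120.992)(26.0) = 3145.78 W = 3.146 kW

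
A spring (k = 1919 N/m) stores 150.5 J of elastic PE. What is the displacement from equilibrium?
x = √(2·PE/k) = √(2·150.5/1919) = 0.396 m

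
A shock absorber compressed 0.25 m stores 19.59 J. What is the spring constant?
k = 2·PE/x² = 2·19.59/(0.25)² = 626.9 N/m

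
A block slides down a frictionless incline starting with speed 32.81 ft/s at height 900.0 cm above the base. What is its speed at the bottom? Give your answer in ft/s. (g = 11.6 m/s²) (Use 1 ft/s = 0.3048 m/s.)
Convert to SI: v₀ = 10.0005 m/s, h = 9.0 m
½mv₀² + mgh = ½mv² ⇒ v = √(v₀² + 2gh) = √(10.0005² + 2·11.6·9.0) = 17.573 m/s = 57.65 ft/s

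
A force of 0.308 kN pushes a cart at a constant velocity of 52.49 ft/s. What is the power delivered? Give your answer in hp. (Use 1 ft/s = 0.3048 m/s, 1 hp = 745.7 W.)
Convert to SI: F = 308.0 N, v = 15.999 m/s
P = Fv = (308.0)(15.999) = 4927.68 W = 6.608 hp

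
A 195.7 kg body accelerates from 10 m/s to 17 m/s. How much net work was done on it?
W = ΔKE = ½m(v₂² − v₁²) = ½(195.7)(17² − 10²) = 18493.65 J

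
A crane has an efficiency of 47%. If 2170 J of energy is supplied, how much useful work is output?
W_out = η·W_in = 0.47·2170 = 1019.9 J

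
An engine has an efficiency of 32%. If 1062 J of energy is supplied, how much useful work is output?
W_out = η·W_in = 0.32·1062 = 339.84 J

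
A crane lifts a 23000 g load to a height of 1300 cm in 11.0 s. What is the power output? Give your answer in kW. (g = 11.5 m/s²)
Convert to SI: m = 23.0 kg, h = 13.0 m, t = 11.0 s
P = mgh/t = (23.0)(11.5)(13.0)/11.0 = 312.591 W = 0.3126 kW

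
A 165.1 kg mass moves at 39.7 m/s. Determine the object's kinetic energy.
KE = ½mv² = ½(165.1)(39.7)² = 130100 J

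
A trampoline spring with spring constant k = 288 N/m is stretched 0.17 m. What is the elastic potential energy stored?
PE = ½kx² = ½(288)(0.17)² = 4.162 J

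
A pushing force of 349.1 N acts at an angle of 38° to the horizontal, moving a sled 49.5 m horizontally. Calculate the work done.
W = F·d·cosθ = (349.1)(49.5)cos(38°) = 13620 J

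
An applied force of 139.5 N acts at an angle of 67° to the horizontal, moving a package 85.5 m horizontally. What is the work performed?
W = F·d·cosθ = (139.5)(85.5)cos(67°) = 4660 J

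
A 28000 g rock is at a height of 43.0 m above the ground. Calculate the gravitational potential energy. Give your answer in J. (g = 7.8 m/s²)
Convert to SI: m = 28.0 kg, h = 43.0 m
PE = mgh = (28.0)(7.8)(43.0) = 9391 J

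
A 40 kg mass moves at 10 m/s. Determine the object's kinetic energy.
KE = ½mv² = ½(40)(10)² = 2000.0 J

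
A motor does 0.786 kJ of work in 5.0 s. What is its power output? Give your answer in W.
Convert to SI: W = 786.0 J, t = 5.0 s
P = W/t = 786.0/5.0 = 157.2 W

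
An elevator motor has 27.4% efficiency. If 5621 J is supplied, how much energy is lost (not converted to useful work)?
W_lost = W_in(1 − η) = 5621·(1 − 0.274) = 4081 J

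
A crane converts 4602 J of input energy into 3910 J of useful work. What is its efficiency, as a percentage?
η = W_out/W_in = 3910/4602 = 84.96%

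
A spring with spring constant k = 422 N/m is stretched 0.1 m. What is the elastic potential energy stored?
PE = ½kx² = ½(422)(0.1)² = 2.11 J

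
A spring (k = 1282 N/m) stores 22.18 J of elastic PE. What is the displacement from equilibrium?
x = √(2·PE/k) = √(2·22.18/1282) = 0.186 m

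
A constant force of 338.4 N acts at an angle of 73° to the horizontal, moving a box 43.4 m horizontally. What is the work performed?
W = F·d·cosθ = (338.4)(43.4)cos(73°) = 4294 J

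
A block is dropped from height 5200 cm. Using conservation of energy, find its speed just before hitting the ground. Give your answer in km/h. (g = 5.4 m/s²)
Convert to SI: h = 52.0 m
mgh = ½mv² ⇒ v = √(2gh) = √(2·5.4·52.0) = 23.6981 m/s = 85.31 km/h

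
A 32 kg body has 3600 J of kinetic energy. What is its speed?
v = √(2·KE/m) = √(2·3600/32) = 15.0 m/s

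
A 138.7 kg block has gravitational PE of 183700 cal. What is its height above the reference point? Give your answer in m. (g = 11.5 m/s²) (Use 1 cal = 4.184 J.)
Convert to SI: m = 138.7 kg, PE = 768601 J
h = PE/(mg) = 768601/(138.7·11.5) = 481.9 m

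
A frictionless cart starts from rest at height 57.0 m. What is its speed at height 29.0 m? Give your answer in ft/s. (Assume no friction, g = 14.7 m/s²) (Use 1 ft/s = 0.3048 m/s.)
mgh₁ = mgh₂ + ½mv² ⇒ v = √(2g(h₁−h₂)) = √(2·14.7·28.0) = 28.6915 m/s = 94.13 ft/s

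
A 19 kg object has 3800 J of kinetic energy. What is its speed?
v = √(2·KE/m) = √(2·3800/19) = 20.0 m/s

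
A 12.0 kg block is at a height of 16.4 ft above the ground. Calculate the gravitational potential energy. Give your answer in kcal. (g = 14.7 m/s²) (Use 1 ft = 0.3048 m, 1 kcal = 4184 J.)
Convert to SI: m = 12.0 kg, h = 4.99872 m
PE = mgh = (12.0)(14.7)(4.99872) = 881.774 J = 0.2107 kcal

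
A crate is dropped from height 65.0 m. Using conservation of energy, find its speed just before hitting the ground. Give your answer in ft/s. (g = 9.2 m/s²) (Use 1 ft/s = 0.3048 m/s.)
mgh = ½mv² ⇒ v = √(2gh) = √(2·9.2·65.0) = 34.5832 m/s = 113.5 ft/s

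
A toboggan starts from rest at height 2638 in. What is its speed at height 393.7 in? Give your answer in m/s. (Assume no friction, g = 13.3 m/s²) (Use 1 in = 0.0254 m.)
Convert to SI: h₁−h₂ = 57.0052 m
mgh₁ = mgh₂ + ½mv² ⇒ v = √(2g(h₁−h₂)) = √(2·13.3·57.0052) = 38.94 m/s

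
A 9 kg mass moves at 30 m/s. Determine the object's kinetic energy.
KE = ½mv² = ½(9)(30)² = 4050.0 J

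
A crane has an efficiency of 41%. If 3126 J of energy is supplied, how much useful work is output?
W_out = η·W_in = 0.41·3126 = 1281.66 J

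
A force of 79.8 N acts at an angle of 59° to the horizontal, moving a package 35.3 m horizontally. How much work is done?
W = F·d·cosθ = (79.8)(35.3)cos(59°) = 1451 J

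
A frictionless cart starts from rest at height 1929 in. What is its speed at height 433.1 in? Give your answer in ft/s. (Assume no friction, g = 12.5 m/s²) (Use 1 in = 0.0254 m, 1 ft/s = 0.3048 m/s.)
Convert to SI: h₁−h₂ = 37.9959 m
mgh₁ = mgh₂ + ½mv² ⇒ v = √(2g(h₁−h₂)) = √(2·12.5·37.9959) = 30.8204 m/s = 101.1 ft/s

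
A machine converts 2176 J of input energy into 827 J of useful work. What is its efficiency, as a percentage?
η = W_out/W_in = 827/2176 = 38.01%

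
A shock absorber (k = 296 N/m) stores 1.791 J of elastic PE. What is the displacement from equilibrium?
x = √(2·PE/k) = √(2·1.791/296) = 0.11 m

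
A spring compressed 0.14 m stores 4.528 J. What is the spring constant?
k = 2·PE/x² = 2·4.528/(0.14)² = 462.0 N/m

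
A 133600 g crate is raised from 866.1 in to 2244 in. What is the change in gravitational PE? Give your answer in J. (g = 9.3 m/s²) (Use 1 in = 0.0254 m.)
Convert to SI: m = 133.6 kg, Δh = 34.9987 m
ΔPE = mgΔh = (133.6)(9.3)(34.9987) = 43490 J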